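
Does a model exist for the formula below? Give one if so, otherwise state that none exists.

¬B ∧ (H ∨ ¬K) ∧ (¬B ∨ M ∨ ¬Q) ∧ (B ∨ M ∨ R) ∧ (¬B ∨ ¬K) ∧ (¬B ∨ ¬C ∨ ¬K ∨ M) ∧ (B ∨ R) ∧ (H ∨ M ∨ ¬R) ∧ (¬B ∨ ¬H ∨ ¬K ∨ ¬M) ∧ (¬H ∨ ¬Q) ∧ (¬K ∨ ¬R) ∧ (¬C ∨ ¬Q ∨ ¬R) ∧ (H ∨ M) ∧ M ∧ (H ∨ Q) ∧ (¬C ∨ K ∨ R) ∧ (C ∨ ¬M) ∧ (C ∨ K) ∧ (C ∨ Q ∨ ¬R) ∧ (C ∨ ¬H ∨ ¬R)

M = True; Q = False; C = True; H = True; R = True; K = False; B = False

Unit clause (¬B) forces B = False.
In (B ∨ R) only R is left, so R = True.
In (¬K ∨ ¬R) only ¬K is left, so K = False.
Unit clause (M) forces M = True.
In (C ∨ ¬M) only C is left, so C = True.
In (¬C ∨ ¬Q ∨ ¬R) only ¬Q is left, so Q = False.
In (H ∨ Q) only H is left, so H = True.
All clauses satisfied.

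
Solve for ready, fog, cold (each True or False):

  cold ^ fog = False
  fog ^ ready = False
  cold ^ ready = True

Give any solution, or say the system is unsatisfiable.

UNSATISFIABLE

Adding constraints 1, 2, 3 mod 2: every variable appears an even number of times on the left, so the left side is 0.
But the right sides sum to 1 (mod 2). 0 ≠ 1 — the system is inconsistent.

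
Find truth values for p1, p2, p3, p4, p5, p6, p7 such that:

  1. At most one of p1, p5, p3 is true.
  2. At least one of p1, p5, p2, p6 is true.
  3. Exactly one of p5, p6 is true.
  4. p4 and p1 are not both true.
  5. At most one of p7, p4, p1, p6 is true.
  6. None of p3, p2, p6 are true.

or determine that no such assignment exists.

p1: False, p2: False, p3: False, p4: False, p5: True, p6: False, p7: False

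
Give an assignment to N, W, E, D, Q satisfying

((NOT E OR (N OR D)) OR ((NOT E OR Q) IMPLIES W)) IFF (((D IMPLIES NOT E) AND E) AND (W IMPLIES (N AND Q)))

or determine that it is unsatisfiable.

N = True, W = False, E = True, D = False, Q = True

  ((NOT E OR (N OR D)) OR ((NOT E OR Q) IMPLIES W)) IFF (((D IMPLIES NOT E) AND E) AND (W IMPLIES (N AND Q))) = True
    (NOT E OR (N OR D)) OR ((NOT E OR Q) IMPLIES W) = True
      NOT E OR (N OR D) = True
        NOT E = False
        N OR D = True
      (NOT E OR Q) IMPLIES W = False
        NOT E OR Q = True
          NOT E = False
    ((D IMPLIES NOT E) AND E) AND (W IMPLIES (N AND Q)) = True
      (D IMPLIES NOT E) AND E = True
        D IMPLIES NOT E = True
          NOT E = False
      W IMPLIES (N AND Q) = True
        N AND Q = True
The formula evaluates to True.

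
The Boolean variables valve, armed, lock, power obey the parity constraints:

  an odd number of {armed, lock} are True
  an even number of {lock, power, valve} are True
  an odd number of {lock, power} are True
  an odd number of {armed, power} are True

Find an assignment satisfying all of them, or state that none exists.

Adding constraints 1, 3, 4 mod 2: every variable appears an even number of times on the left, so the left side is 0.
But the right sides sum to 1 (mod 2). 0 ≠ 1 — the system is inconsistent.

The formula is unsatisfiable.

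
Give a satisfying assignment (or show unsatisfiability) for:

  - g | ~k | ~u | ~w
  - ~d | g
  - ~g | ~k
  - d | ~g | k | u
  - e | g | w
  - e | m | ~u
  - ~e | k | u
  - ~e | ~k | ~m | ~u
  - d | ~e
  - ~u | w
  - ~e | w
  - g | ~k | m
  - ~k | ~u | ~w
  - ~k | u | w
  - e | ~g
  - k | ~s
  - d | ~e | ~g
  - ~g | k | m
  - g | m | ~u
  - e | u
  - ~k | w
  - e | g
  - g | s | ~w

d = True, g = True, w = True, k = False, s = False, m = True, e = True, u = True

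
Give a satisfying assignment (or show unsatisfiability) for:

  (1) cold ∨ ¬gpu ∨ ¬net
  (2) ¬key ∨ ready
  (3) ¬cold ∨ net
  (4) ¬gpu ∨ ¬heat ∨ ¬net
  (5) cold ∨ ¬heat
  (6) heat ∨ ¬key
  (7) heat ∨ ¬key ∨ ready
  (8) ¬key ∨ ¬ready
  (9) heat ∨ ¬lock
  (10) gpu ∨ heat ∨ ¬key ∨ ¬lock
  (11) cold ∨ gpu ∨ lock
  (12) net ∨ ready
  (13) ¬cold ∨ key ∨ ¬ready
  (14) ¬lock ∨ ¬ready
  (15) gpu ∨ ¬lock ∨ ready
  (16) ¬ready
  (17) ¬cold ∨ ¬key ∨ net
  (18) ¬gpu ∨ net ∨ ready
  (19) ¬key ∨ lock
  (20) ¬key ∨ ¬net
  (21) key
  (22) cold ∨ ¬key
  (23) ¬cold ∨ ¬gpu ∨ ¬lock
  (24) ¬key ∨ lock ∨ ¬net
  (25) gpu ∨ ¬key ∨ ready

Case key = True:
  (¬key ∨ ready) forces ready = True.
  Clause (¬key ∨ ¬ready) is falsified — contradiction.
Case key = False:
  Clause (key) is falsified — contradiction.
Both cases fail, so the formula is unsatisfiable.

Unsatisfiable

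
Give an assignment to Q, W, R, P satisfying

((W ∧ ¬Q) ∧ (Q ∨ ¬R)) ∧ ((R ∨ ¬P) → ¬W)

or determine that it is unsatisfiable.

Q = False; W = True; R = False; P = True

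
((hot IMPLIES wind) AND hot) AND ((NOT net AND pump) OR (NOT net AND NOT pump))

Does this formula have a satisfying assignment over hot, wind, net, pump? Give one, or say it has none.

hot=T, wind=T, net=F, pump=T

  (hot IMPLIES wind) AND hot = True
    hot IMPLIES wind = True
  (NOT net AND pump) OR (NOT net AND NOT pump) = True
    NOT net AND pump = True
      NOT net = True
    NOT net AND NOT pump = False
      NOT net = True
      NOT pump = False
Both conjuncts True, so the formula holds.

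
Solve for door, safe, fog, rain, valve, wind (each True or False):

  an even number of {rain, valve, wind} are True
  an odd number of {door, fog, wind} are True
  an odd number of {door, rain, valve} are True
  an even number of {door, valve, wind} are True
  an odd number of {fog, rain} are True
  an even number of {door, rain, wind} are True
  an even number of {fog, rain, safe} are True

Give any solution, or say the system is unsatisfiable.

door = True, safe = True, fog = False, rain = True, valve = True, wind = False

{rain, valve, wind}: 2 true → even ✓
{door, fog, wind}: 1 true → odd ✓
{door, rain, valve}: 3 true → odd ✓
{door, valve, wind}: 2 true → even ✓
{fog, rain}: 1 true → odd ✓
{door, rain, wind}: 2 true → even ✓
{fog, rain, safe}: 2 true → even ✓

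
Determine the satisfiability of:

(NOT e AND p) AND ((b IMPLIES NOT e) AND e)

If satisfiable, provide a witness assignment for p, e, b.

Case e = True: the conjunct NOT e is False.
Case e = False: the conjunct e is False.
Both cases fail — unsatisfiable.

The formula is unsatisfiable.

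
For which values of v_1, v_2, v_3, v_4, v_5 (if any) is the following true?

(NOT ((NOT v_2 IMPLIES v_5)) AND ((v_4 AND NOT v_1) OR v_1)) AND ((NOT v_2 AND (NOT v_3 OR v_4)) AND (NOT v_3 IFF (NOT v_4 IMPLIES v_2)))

v_1=T, v_2=F, v_3=F, v_4=T, v_5=F

  NOT ((NOT v_2 IMPLIES v_5)) AND ((v_4 AND NOT v_1) OR v_1) = True
    NOT ((NOT v_2 IMPLIES v_5)) = True
      NOT v_2 IMPLIES v_5 = False
        NOT v_2 = True
    (v_4 AND NOT v_1) OR v_1 = True
      v_4 AND NOT v_1 = False
        NOT v_1 = False
  (NOT v_2 AND (NOT v_3 OR v_4)) AND (NOT v_3 IFF (NOT v_4 IMPLIES v_2)) = True
    NOT v_2 AND (NOT v_3 OR v_4) = True
      NOT v_2 = True
      NOT v_3 OR v_4 = True
        NOT v_3 = True
    NOT v_3 IFF (NOT v_4 IMPLIES v_2) = True
      NOT v_3 = True
      NOT v_4 IMPLIES v_2 = True
        NOT v_4 = False
Both conjuncts True, so the formula holds.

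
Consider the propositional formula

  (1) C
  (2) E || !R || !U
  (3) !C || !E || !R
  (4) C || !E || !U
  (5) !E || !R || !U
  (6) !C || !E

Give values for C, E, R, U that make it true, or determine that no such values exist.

C = True, E = False, R = True, U = False

Unit clause (C) forces C = True.
In (!C || !E) only !E is left, so E = False.
Set R = True.
  then (E || !R || !U) forces U = False.
Check each clause:
  (C): C holds.
  (E || !R || !U): !U holds.
  (!C || !E || !R): !E holds.
  (C || !E || !U): C holds.
  (!E || !R || !U): !E holds.
  (!C || !E): !E holds.
All clauses satisfied.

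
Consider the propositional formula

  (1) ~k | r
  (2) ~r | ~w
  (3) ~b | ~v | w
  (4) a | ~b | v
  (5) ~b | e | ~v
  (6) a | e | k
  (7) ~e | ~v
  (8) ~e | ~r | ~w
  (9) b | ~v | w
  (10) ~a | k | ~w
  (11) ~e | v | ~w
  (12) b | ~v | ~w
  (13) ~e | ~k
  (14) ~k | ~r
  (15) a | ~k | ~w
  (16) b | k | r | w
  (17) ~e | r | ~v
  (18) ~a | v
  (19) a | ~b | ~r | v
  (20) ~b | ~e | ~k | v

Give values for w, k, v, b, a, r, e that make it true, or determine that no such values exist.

w = False, k = False, v = False, b = False, a = False, r = True, e = True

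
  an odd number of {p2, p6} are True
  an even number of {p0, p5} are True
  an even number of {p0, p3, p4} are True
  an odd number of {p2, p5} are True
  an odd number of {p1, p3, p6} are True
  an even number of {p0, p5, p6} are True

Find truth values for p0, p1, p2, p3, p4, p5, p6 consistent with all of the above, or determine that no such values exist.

p0 = False, p1 = True, p2 = True, p3 = False, p4 = False, p5 = False, p6 = False

{p2, p6}: 1 true → odd ✓
{p0, p5}: 0 true → even ✓
{p0, p3, p4}: 0 true → even ✓
{p2, p5}: 1 true → odd ✓
{p1, p3, p6}: 1 true → odd ✓
{p0, p5, p6}: 0 true → even ✓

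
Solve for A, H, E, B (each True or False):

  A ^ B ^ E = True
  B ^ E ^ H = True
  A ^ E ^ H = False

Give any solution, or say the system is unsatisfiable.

A = True, H = True, E = False, B = False

A ^ B ^ E = T ^ F ^ F = True ✓
B ^ E ^ H = F ^ F ^ T = True ✓
A ^ E ^ H = T ^ F ^ T = False ✓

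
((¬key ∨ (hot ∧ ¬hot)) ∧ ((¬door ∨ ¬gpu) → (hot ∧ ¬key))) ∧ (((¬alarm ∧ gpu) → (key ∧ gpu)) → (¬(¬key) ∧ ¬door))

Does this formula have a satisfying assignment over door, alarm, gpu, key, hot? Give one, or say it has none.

door=F, alarm=F, gpu=T, key=F, hot=T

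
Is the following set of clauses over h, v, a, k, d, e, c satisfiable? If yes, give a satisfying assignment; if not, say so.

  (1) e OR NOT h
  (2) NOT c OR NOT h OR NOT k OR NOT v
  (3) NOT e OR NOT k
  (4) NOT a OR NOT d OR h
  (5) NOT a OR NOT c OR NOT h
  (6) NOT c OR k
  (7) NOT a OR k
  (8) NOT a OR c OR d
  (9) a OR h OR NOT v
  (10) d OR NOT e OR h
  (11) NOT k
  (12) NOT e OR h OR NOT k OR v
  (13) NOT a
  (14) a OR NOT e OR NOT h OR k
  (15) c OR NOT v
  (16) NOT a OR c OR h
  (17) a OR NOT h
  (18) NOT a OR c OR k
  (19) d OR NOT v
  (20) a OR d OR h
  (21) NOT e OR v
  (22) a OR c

Case a = True:
  Clause (NOT a) is falsified — contradiction.
Case a = False:
  (NOT k) forces k = False.
  (NOT c OR k) forces c = False.
  Clause (a OR c) is falsified — contradiction.
Both cases fail, so the formula is unsatisfiable.

The formula is unsatisfiable.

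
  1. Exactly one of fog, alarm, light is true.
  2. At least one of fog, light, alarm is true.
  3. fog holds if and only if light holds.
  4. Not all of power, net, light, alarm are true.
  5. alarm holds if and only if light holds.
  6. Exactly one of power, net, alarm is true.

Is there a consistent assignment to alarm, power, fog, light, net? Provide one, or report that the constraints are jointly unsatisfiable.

Case light = True:
  (1) with light=T forces fog = False.
  Constraint (3) is violated (fog=F, light=T) — contradiction.
Case light = False:
  (3) with light=F forces fog = False.
  (1) with fog=F, light=F forces alarm = True.
  Constraint (5) is violated (alarm=T, light=F) — contradiction.
Both cases fail — unsatisfiable.

The formula is unsatisfiable.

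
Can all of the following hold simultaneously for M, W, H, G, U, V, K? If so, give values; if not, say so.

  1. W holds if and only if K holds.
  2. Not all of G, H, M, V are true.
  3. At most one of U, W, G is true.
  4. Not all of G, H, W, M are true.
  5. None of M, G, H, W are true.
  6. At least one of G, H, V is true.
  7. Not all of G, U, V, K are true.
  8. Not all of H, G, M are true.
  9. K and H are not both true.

M = False; W = False; H = False; G = False; U = True; V = True; K = False

  (1) W=F, K=F — same ✓
  (2) {G, H, M, V}: 1/4 true — not all ✓
  (3) {U, W, G}: 1 true — at most one ✓
  (4) {G, H, W, M}: 0/4 true — not all ✓
  (5) {M, G, H, W}: 0 true — none ✓
  (6) {G, H, V}: 1 true — at least one ✓
  (7) {G, U, V, K}: 2/4 true — not all ✓
  (8) {H, G, M}: 0/3 true — not all ✓
  (9) K=F, H=F — not both ✓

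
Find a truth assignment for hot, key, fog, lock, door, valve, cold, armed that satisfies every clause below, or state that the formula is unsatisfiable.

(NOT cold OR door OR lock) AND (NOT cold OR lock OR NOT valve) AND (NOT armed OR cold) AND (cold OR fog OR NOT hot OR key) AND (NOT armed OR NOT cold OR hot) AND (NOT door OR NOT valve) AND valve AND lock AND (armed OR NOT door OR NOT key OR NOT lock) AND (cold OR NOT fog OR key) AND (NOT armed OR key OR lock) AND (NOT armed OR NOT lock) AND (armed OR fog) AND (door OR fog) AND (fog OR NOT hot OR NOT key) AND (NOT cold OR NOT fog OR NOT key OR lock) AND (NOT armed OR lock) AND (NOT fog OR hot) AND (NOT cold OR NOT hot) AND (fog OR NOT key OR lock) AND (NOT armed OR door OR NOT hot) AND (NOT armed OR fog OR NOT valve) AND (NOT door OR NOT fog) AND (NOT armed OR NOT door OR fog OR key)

hot=T, key=T, fog=T, lock=T, door=F, valve=T, cold=F, armed=F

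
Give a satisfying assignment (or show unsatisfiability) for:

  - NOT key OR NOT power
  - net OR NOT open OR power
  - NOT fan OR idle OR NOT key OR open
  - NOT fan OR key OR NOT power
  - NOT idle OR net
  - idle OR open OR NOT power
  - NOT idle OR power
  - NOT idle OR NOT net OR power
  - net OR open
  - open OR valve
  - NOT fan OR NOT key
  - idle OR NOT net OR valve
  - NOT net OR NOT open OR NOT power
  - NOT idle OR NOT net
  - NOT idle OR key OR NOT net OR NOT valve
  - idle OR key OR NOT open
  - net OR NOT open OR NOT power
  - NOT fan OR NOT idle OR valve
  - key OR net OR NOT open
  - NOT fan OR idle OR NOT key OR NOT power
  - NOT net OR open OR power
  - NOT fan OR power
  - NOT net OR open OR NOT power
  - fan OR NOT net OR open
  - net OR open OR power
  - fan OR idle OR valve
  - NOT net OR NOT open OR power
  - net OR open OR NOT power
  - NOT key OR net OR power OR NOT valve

No satisfying assignment exists.

Case idle = True:
  (NOT idle OR net) forces net = True.
  Clause (NOT idle OR NOT net) is falsified — contradiction.
Case idle = False:
  If open = True:
    (idle OR key OR NOT open) forces key = True.
    (NOT key OR NOT power) forces power = False.
    (net OR NOT open OR power) forces net = True.
    clause (NOT net OR NOT open OR power) is falsified.
  If open = False:
    (idle OR open OR NOT power) forces power = False.
    (net OR open) forces net = True.
    clause (NOT net OR open OR power) is falsified.
  Every sub-case reaches a contradiction.
Both cases fail, so the formula is unsatisfiable.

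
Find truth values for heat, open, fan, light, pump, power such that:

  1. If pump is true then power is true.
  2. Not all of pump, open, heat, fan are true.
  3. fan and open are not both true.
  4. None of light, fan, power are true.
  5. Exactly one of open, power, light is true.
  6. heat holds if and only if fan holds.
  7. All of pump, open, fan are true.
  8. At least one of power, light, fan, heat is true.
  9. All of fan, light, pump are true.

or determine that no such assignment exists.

No satisfying assignment exists.

Case fan = True:
  Constraint (4) is violated (fan=T) — contradiction.
Case fan = False:
  Constraint (7) is violated (fan=F) — contradiction.
Both cases fail — unsatisfiable.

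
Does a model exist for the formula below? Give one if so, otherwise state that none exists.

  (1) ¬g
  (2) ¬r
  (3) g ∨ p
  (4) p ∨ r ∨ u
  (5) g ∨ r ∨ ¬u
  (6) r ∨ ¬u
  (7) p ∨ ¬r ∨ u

u = False, p = True, r = False, g = False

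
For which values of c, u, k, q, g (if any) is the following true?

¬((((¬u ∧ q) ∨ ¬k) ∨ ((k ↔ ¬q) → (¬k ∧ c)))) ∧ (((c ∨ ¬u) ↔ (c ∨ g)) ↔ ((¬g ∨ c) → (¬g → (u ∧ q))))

c = False, u = False, k = True, q = False, g = False

  ¬((((¬u ∧ q) ∨ ¬k) ∨ ((k ↔ ¬q) → (¬k ∧ c)))) = True
    ((¬u ∧ q) ∨ ¬k) ∨ ((k ↔ ¬q) → (¬k ∧ c)) = False
      (¬u ∧ q) ∨ ¬k = False
        ¬u ∧ q = False
          ¬u = True
        ¬k = False
      (k ↔ ¬q) → (¬k ∧ c) = False
        k ↔ ¬q = True
          ¬q = True
        ¬k ∧ c = False
          ¬k = False
  ((c ∨ ¬u) ↔ (c ∨ g)) ↔ ((¬g ∨ c) → (¬g → (u ∧ q))) = True
    (c ∨ ¬u) ↔ (c ∨ g) = False
      c ∨ ¬u = True
        ¬u = True
      c ∨ g = False
    (¬g ∨ c) → (¬g → (u ∧ q)) = False
      ¬g ∨ c = True
        ¬g = True
      ¬g → (u ∧ q) = False
        ¬g = True
        u ∧ q = False
Both conjuncts True, so the formula holds.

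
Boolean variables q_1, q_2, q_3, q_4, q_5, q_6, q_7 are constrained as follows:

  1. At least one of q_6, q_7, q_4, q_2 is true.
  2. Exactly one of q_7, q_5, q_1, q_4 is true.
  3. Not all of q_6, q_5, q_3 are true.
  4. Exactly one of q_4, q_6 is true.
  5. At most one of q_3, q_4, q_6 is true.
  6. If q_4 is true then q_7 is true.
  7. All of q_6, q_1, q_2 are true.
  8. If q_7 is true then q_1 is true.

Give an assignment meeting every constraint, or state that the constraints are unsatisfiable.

q_1: True, q_2: True, q_3: False, q_4: False, q_5: False, q_6: True, q_7: False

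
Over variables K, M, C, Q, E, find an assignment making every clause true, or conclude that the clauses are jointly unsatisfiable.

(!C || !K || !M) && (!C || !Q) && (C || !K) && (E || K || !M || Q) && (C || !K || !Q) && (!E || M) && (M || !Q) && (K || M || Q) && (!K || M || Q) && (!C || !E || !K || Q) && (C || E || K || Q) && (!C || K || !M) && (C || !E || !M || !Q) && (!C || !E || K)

K = False, M = True, C = False, Q = False, E = True

Try K = True:
  (C || !K) forces C = True.
  (!C || !K || !M) forces M = False.
  (!C || !Q) forces Q = False.
  clause (!K || M || Q) is falsified — backtrack.
So K = False.
Set M = True.
  then (!C || K || !M) forces C = False.
Set Q = False.
  then (E || K || !M || Q) forces E = True.
All clauses satisfied.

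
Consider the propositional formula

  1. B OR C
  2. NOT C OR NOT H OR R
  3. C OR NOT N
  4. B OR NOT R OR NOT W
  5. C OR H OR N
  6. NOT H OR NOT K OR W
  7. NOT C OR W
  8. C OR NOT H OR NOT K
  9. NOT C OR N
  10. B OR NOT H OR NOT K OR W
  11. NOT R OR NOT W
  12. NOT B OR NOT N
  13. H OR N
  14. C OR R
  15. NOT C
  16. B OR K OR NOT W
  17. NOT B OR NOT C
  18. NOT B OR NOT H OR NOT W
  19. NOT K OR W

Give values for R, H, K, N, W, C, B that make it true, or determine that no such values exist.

Unit clause (NOT C) forces C = False.
In (B OR C) only B is left, so B = True.
In (C OR NOT N) only NOT N is left, so N = False.
In (C OR H OR N) only H is left, so H = True.
In (C OR NOT H OR NOT K) only NOT K is left, so K = False.
In (C OR R) only R is left, so R = True.
In (NOT B OR NOT H OR NOT W) only NOT W is left, so W = False.
All clauses satisfied.

R = True; H = True; K = False; N = False; W = False; C = False; B = True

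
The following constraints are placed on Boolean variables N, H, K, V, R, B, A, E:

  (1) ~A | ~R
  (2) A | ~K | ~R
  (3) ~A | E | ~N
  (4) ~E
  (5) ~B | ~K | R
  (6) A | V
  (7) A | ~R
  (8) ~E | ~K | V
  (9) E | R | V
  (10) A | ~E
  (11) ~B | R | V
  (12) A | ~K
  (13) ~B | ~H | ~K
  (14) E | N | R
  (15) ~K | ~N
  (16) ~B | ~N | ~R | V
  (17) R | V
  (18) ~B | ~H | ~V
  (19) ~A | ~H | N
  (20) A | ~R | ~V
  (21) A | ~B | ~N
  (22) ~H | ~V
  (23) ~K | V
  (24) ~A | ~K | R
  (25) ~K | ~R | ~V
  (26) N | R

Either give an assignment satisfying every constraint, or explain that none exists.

N=T, H=F, K=F, V=T, R=F, B=F, A=F, E=F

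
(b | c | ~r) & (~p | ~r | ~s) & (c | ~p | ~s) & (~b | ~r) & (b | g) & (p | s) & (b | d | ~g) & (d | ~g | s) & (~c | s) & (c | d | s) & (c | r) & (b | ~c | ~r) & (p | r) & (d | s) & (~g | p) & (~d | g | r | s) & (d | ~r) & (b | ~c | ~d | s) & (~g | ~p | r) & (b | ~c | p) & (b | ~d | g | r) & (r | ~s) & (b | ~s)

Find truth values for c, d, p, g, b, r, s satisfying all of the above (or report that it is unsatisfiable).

UNSATISFIABLE

Case r = True:
  (~b | ~r) forces b = False.
  (b | c | ~r) forces c = True.
  Clause (b | ~c | ~r) is falsified — contradiction.
Case r = False:
  (c | r) forces c = True.
  (~c | s) forces s = True.
  Clause (r | ~s) is falsified — contradiction.
Both cases fail, so the formula is unsatisfiable.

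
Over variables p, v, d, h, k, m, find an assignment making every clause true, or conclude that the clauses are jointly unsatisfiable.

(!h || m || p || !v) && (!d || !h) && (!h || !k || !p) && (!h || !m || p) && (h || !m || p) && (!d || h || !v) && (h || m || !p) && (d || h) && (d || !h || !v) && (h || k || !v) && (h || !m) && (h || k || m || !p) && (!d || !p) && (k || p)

p = True; v = False; d = False; h = True; k = False; m = True

Set p = True.
  then (!d || !p) forces d = False.
  then (d || h) forces h = True.
  then (d || !h || !v) forces v = False.
  then (!h || !k || !p) forces k = False.
Set m = True.
All clauses satisfied.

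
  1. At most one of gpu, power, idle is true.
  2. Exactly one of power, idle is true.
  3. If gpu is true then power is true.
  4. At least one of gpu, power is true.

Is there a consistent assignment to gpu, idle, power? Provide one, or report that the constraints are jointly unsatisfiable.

gpu: False; idle: False; power: True

  (1) {gpu, power, idle}: 1 true — at most one ✓
  (2) {power, idle}: 1 true — exactly one ✓
  (3) gpu=F ⇒ power: vacuous ✓
  (4) {gpu, power}: 1 true — at least one ✓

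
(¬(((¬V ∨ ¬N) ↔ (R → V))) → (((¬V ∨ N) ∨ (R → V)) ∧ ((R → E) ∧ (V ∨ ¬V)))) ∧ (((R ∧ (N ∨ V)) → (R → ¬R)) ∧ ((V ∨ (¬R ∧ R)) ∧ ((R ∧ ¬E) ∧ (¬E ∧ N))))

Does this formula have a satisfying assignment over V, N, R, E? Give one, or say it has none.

No satisfying assignment exists.

Case R = True: the formula simplifies to (¬(((¬V ∨ ¬N) ↔ V)) → (((¬V ∨ N) ∨ V) ∧ (E ∧ (V ∨ ¬V)))) ∧ (¬((N ∨ V)) ∧ (V ∧ (¬E ∧ (¬E ∧ N)))).
  V = True: the conjunct ¬((N ∨ V)) becomes ¬((N ∨ True)) = False.
  V = False: the conjunct V is False.
Case R = False: the conjunct R is False.
Both cases fail — unsatisfiable.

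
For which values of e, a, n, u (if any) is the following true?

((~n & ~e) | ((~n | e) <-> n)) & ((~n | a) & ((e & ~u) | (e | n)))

e: True; a: True; n: True; u: True

  (~n & ~e) | ((~n | e) <-> n) = True
    ~n & ~e = False
      ~n = False
      ~e = False
    (~n | e) <-> n = True
      ~n | e = True
        ~n = False
  (~n | a) & ((e & ~u) | (e | n)) = True
    ~n | a = True
      ~n = False
    (e & ~u) | (e | n) = True
      e & ~u = False
        ~u = False
      e | n = True
Both conjuncts True, so the formula holds.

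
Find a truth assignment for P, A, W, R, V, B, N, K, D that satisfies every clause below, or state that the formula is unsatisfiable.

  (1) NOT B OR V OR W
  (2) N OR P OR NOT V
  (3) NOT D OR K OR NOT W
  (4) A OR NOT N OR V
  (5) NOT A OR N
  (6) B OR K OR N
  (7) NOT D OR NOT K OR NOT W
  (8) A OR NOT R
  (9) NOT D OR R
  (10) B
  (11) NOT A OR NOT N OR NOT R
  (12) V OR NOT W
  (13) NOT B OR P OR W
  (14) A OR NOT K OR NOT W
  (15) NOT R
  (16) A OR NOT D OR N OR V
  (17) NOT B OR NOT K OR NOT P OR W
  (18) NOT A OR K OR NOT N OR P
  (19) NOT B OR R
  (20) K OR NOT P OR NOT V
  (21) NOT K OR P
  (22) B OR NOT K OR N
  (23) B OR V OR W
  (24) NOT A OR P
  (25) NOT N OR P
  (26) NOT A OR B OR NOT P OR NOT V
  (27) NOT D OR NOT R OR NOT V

UNSATISFIABLE

Case B = True:
  (NOT R) forces R = False.
  Clause (NOT B OR R) is falsified — contradiction.
Case B = False:
  Clause (B) is falsified — contradiction.
Both cases fail, so the formula is unsatisfiable.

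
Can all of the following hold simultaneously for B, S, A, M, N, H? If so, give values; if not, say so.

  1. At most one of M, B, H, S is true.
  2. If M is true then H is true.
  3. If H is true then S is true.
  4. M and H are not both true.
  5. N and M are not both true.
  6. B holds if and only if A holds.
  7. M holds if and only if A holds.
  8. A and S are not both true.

B = False; S = True; A = False; M = False; N = False; H = False

  (1) {M, B, H, S}: 1 true — at most one ✓
  (2) M=F ⇒ H: vacuous ✓
  (3) H=F ⇒ S: vacuous ✓
  (4) M=F, H=F — not both ✓
  (5) N=F, M=F — not both ✓
  (6) B=F, A=F — same ✓
  (7) M=F, A=F — same ✓
  (8) A=F, S=T — not both ✓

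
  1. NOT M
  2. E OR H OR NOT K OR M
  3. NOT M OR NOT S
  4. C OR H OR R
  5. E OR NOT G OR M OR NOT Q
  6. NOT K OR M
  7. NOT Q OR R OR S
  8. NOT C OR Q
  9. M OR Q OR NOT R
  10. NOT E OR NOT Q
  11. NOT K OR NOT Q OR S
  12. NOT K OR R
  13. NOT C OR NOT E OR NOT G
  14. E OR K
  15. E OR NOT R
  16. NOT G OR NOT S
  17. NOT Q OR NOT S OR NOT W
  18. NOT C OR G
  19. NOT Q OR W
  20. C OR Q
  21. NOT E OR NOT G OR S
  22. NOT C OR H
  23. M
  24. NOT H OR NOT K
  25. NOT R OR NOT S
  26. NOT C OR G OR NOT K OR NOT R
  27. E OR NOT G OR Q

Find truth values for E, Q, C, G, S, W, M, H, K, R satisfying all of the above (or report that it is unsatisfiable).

No satisfying assignment exists.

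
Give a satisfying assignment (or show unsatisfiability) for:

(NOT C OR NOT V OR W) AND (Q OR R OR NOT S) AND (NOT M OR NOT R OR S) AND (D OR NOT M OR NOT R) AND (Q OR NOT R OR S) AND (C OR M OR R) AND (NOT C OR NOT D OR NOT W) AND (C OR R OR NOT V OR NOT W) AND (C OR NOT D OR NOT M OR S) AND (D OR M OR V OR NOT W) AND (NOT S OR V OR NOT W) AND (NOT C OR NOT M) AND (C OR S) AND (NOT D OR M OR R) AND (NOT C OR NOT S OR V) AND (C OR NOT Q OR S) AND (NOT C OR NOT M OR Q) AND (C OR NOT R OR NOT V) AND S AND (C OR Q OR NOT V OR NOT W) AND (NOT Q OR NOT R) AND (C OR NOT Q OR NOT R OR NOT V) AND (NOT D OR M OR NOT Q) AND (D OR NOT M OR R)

Unit clause (S) forces S = True.
Set Q = False.
  then (Q OR R OR NOT S) forces R = True.
Set M = False.
Set C = True.
  then (NOT C OR NOT S OR V) forces V = True.
  then (NOT C OR NOT V OR W) forces W = True.
  then (NOT C OR NOT D OR NOT W) forces D = False.
All clauses satisfied.

Q = False, M = False, C = True, W = True, V = True, D = False, R = True, S = True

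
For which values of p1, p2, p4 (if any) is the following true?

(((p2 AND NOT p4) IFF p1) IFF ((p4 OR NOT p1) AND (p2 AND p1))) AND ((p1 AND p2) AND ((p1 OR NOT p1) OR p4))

Unsatisfiable — no assignment works.

Case p1 = True: the formula simplifies to ((p2 AND NOT p4) IFF (p4 AND p2)) AND p2.
  p2 = True: simplifies to NOT p4 IFF p4.
    p4 = True: this becomes NOT True IFF True = False.
    p4 = False: this becomes NOT False IFF False = False.
  p2 = False: the conjunct p2 is False.
Case p1 = False: the conjunct p1 is False.
Both cases fail — unsatisfiable.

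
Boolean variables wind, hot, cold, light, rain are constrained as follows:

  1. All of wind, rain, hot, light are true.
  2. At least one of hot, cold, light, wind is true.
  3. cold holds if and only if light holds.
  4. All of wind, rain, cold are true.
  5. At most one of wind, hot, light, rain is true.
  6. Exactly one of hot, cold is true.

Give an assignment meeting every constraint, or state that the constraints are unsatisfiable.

Unsatisfiable — no assignment works.

Case wind = True:
  (1) forces rain = True.
  Constraint (5) is violated (wind=T, rain=T) — contradiction.
Case wind = False:
  Constraint (1) is violated (wind=F) — contradiction.
Both cases fail — unsatisfiable.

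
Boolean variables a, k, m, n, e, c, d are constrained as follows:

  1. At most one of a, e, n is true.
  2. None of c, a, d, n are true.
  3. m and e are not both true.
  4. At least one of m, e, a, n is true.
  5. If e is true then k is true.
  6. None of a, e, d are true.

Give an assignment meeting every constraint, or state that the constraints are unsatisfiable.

a = False; k = False; m = True; n = False; e = False; c = False; d = False

  (1) {a, e, n}: 0 true — at most one ✓
  (2) {c, a, d, n}: 0 true — none ✓
  (3) m=T, e=F — not both ✓
  (4) {m, e, a, n}: 1 true — at least one ✓
  (5) e=F ⇒ k: vacuous ✓
  (6) {a, e, d}: 0 true — none ✓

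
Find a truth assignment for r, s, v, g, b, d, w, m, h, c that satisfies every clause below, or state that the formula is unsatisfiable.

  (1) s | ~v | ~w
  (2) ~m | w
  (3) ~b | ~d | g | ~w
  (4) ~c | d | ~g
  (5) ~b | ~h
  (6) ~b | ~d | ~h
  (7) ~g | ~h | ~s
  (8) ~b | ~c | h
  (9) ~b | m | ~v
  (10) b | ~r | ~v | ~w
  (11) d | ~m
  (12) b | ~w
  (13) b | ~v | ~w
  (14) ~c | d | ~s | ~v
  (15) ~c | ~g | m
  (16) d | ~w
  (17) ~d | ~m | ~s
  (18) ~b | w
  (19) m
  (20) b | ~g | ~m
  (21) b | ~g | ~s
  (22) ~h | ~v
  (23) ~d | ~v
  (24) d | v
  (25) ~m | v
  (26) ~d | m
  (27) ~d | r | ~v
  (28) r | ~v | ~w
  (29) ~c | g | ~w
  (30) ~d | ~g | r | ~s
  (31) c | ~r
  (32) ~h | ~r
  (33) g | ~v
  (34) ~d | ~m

Case d = True:
  (m) forces m = True.
  Clause (~d | ~m) is falsified — contradiction.
Case d = False:
  (d | ~m) forces m = False.
  Clause (m) is falsified — contradiction.
Both cases fail, so the formula is unsatisfiable.

UNSATISFIABLE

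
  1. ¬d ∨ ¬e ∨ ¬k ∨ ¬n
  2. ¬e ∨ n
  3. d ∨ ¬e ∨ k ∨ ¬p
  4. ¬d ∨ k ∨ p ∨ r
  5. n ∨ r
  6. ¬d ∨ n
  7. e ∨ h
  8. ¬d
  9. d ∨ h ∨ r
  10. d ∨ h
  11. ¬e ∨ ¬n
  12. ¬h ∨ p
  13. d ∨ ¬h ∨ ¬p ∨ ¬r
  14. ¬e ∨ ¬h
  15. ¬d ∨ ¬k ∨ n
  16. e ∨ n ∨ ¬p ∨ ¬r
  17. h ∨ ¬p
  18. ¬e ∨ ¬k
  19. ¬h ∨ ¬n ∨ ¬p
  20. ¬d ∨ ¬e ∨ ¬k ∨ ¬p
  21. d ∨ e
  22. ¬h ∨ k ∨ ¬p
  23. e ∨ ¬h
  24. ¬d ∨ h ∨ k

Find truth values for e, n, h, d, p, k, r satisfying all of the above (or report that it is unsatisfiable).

Unsatisfiable

Case e = True:
  (¬e ∨ n) forces n = True.
  Clause (¬e ∨ ¬n) is falsified — contradiction.
Case e = False:
  (e ∨ h) forces h = True.
  Clause (e ∨ ¬h) is falsified — contradiction.
Both cases fail, so the formula is unsatisfiable.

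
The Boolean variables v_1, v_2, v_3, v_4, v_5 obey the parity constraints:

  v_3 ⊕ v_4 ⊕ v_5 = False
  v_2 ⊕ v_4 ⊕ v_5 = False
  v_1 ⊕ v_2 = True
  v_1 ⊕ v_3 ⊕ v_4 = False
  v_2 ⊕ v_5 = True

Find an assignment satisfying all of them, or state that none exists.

v_1 = True, v_2 = False, v_3 = False, v_4 = True, v_5 = True

v_3 ⊕ v_4 ⊕ v_5 = F ⊕ T ⊕ T = False ✓
v_2 ⊕ v_4 ⊕ v_5 = F ⊕ T ⊕ T = False ✓
v_1 ⊕ v_2 = T ⊕ F = True ✓
v_1 ⊕ v_3 ⊕ v_4 = T ⊕ F ⊕ T = False ✓
v_2 ⊕ v_5 = F ⊕ T = True ✓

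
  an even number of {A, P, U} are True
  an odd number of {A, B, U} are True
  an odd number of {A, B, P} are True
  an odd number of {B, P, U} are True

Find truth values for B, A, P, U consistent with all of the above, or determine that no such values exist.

B = True; A = False; P = False; U = False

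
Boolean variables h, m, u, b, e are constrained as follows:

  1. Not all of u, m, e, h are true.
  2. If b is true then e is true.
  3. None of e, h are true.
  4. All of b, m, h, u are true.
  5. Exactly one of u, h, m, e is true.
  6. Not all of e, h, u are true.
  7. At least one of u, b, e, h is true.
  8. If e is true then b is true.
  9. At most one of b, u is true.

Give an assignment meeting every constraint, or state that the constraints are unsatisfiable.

Case h = True:
  Constraint (3) is violated (h=T) — contradiction.
Case h = False:
  Constraint (4) is violated (h=F) — contradiction.
Both cases fail — unsatisfiable.

No satisfying assignment exists.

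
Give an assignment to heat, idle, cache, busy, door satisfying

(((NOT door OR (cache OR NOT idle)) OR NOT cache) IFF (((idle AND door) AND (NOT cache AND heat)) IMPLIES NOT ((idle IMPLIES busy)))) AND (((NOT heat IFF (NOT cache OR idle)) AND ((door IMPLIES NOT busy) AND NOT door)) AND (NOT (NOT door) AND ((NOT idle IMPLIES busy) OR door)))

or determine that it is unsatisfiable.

Case door = True: the conjunct NOT door is False.
Case door = False: the conjunct NOT (NOT door) becomes NOT (NOT False) = False.
Both cases fail — unsatisfiable.

UNSATISFIABLE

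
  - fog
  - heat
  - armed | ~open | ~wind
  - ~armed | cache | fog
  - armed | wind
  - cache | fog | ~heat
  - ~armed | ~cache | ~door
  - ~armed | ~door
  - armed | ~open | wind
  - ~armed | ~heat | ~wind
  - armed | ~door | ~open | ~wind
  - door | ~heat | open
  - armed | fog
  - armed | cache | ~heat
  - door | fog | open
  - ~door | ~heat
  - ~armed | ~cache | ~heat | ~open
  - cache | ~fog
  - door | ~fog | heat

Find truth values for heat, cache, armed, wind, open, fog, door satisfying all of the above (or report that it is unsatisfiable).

Case heat = True:
  (fog) forces fog = True.
  (~door | ~heat) forces door = False.
  (door | ~heat | open) forces open = True.
  (cache | ~fog) forces cache = True.
  (~armed | ~cache | ~heat | ~open) forces armed = False.
  (armed | ~open | ~wind) forces wind = False.
  Clause (armed | wind) is falsified — contradiction.
Case heat = False:
  Clause (heat) is falsified — contradiction.
Both cases fail, so the formula is unsatisfiable.

Unsatisfiable — no assignment works.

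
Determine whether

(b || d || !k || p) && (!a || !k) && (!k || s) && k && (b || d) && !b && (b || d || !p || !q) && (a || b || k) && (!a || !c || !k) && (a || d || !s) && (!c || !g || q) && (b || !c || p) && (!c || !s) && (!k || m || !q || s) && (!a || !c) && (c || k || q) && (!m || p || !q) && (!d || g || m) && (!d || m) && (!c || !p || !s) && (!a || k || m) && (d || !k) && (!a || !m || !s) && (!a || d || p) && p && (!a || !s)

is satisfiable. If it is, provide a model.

Unit clause (k) forces k = True.
Unit clause (!b) forces b = False.
In (d || !k) only d is left, so d = True.
Unit clause (p) forces p = True.
In (!a || !k) only !a is left, so a = False.
In (!k || s) only s is left, so s = True.
In (!c || !s) only !c is left, so c = False.
In (!d || m) only m is left, so m = True.
Set q = True.
Set g = False.
All clauses satisfied.

q=T, b=F, d=T, a=F, p=T, g=F, s=T, k=T, m=T, c=F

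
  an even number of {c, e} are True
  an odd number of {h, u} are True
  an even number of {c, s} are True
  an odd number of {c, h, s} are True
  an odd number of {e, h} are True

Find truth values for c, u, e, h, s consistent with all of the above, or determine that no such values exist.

c = False; u = False; e = False; h = True; s = False

{c, e}: 0 true → even ✓
{h, u}: 1 true → odd ✓
{c, s}: 0 true → even ✓
{c, h, s}: 1 true → odd ✓
{e, h}: 1 true → odd ✓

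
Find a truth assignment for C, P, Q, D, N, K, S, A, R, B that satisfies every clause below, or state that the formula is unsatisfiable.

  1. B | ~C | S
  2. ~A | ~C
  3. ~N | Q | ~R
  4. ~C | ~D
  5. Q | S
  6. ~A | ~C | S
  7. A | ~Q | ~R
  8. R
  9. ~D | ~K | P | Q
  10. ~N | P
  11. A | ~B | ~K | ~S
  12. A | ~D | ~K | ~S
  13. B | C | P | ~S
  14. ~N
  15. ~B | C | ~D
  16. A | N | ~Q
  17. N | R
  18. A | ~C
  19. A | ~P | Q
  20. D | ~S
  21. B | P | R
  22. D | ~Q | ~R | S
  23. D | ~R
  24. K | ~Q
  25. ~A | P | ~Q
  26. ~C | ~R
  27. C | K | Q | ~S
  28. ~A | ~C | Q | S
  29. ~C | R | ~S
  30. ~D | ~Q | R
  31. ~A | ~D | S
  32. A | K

C: False; P: True; Q: True; D: True; N: False; K: True; S: True; A: True; R: True; B: False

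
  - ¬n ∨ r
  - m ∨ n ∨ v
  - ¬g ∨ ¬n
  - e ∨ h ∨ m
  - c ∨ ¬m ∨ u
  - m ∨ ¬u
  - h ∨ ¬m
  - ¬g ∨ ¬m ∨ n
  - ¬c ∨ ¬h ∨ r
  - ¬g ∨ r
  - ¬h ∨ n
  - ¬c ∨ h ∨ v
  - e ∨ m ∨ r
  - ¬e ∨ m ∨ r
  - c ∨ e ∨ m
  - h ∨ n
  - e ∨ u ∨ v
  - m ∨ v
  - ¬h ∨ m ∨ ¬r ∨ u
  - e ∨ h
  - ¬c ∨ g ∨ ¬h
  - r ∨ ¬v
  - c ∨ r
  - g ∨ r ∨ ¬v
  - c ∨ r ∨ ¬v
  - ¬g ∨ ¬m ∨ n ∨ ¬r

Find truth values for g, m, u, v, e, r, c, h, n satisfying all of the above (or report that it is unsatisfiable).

Set g = False.
Set m = False.
  then (m ∨ ¬u) forces u = False.
  then (m ∨ v) forces v = True.
  then (r ∨ ¬v) forces r = True.
  then (¬h ∨ m ∨ ¬r ∨ u) forces h = False.
  then (e ∨ h) forces e = True.
  then (h ∨ n) forces n = True.
Set c = False.
All clauses satisfied.

g = False, m = False, u = False, v = True, e = True, r = True, c = False, h = False, n = True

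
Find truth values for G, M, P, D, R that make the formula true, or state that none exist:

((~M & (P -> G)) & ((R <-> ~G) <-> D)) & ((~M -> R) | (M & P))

G = True, M = False, P = False, D = False, R = True

  (~M & (P -> G)) & ((R <-> ~G) <-> D) = True
    ~M & (P -> G) = True
      ~M = True
      P -> G = True
    (R <-> ~G) <-> D = True
      R <-> ~G = False
        ~G = False
  (~M -> R) | (M & P) = True
    ~M -> R = True
      ~M = True
    M & P = False
Both conjuncts True, so the formula holds.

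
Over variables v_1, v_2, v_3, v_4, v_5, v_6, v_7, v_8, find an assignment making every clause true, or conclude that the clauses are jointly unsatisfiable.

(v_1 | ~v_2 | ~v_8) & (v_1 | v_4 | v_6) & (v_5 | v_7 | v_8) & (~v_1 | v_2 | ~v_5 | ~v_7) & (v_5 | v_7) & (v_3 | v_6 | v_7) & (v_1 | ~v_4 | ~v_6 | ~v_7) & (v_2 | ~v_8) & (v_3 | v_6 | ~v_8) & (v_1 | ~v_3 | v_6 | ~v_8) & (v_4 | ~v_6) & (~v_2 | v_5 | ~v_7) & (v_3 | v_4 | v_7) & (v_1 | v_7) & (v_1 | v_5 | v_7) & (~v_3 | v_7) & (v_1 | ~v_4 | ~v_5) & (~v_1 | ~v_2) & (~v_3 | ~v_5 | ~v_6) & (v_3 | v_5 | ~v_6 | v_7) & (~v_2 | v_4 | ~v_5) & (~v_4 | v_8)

Set v_1 = True.
  then (~v_1 | ~v_2) forces v_2 = False.
  then (v_2 | ~v_8) forces v_8 = False.
  then (~v_4 | v_8) forces v_4 = False.
  then (v_4 | ~v_6) forces v_6 = False.
Set v_3 = True.
  then (~v_3 | v_7) forces v_7 = True.
  then (~v_1 | v_2 | ~v_5 | ~v_7) forces v_5 = False.
All clauses satisfied.

v_1 = True; v_2 = False; v_3 = True; v_4 = False; v_5 = False; v_6 = False; v_7 = True; v_8 = False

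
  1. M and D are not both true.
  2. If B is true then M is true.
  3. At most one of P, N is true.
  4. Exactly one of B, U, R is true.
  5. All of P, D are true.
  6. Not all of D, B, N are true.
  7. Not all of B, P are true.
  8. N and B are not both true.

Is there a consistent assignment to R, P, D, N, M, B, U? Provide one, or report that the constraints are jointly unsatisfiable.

R=F, P=T, D=T, N=F, M=F, B=F, U=T

  (1) M=F, D=T — not both ✓
  (2) B=F ⇒ M: vacuous ✓
  (3) {P, N}: 1 true — at most one ✓
  (4) {B, U, R}: 1 true — exactly one ✓
  (5) {P, D}: all 2 true ✓
  (6) {D, B, N}: 1/3 true — not all ✓
  (7) {B, P}: 1/2 true — not all ✓
  (8) N=F, B=F — not both ✓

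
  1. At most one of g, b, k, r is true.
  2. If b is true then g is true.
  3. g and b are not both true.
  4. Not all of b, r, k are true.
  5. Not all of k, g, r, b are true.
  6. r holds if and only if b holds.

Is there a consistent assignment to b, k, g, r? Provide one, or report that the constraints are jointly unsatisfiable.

b = False, k = False, g = True, r = False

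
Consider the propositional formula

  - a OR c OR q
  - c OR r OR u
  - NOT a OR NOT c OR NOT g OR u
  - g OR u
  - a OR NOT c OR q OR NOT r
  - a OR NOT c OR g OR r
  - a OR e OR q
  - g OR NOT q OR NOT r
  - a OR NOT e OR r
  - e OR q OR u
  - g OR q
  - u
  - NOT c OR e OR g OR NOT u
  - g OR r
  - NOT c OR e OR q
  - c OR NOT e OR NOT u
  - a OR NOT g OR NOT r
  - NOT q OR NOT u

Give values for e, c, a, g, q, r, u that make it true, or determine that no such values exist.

Unit clause (u) forces u = True.
In (NOT q OR NOT u) only NOT q is left, so q = False.
In (g OR q) only g is left, so g = True.
Set e = True.
  then (c OR NOT e OR NOT u) forces c = True.
Try a = False:
  (a OR NOT c OR q OR NOT r) forces r = False.
  clause (a OR NOT e OR r) is falsified — backtrack.
So a = True.
Set r = True.
All clauses satisfied.

e = True, c = True, a = True, g = True, q = False, r = True, u = True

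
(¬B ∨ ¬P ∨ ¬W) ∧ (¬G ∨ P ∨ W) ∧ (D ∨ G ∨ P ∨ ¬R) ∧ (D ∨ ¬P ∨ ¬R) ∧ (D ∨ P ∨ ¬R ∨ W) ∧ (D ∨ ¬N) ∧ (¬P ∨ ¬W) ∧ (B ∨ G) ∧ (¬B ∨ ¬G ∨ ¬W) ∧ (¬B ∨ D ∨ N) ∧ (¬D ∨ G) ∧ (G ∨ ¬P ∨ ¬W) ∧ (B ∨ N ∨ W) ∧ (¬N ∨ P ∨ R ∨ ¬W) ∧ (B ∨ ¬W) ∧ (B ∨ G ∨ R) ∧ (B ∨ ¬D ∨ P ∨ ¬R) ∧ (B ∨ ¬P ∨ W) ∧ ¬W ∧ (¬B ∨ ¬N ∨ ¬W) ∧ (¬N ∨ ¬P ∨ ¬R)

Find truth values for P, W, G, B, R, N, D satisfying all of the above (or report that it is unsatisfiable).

Unit clause (¬W) forces W = False.
Set P = True.
  then (B ∨ ¬P ∨ W) forces B = True.
Try G = False:
  (¬D ∨ G) forces D = False.
  (D ∨ ¬P ∨ ¬R) forces R = False.
  (D ∨ ¬N) forces N = False.
  clause (¬B ∨ D ∨ N) is falsified — backtrack.
So G = True.
Set R = True.
  then (D ∨ ¬P ∨ ¬R) forces D = True.
  then (¬N ∨ ¬P ∨ ¬R) forces N = False.
All clauses satisfied.

P = True, W = False, G = True, B = True, R = True, N = False, D = True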